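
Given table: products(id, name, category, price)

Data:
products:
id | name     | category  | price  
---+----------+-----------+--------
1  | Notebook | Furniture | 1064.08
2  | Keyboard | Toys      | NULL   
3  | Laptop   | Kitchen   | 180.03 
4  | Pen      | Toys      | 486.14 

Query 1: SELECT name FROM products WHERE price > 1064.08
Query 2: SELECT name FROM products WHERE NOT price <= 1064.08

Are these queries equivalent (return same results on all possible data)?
Yes, equivalent

Both queries return: []

Reason: Both filter price > 1064.08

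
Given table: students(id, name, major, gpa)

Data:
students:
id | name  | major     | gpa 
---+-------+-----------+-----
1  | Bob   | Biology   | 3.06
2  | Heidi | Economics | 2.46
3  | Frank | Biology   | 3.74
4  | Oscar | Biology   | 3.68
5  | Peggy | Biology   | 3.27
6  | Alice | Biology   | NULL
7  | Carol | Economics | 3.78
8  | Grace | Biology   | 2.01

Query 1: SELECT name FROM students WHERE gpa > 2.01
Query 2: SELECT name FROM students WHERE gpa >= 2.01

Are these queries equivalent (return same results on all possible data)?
No, not equivalent

Query 1 returns: [('Bob',), ('Heidi',), ('Frank',), ('Oscar',), ('Peggy',), ('Carol',)]
Query 2 returns: [('Bob',), ('Heidi',), ('Frank',), ('Oscar',), ('Peggy',), ('Carol',), ('Grace',)]

Reason: > vs >= gives different results when gpa = 2.01 exists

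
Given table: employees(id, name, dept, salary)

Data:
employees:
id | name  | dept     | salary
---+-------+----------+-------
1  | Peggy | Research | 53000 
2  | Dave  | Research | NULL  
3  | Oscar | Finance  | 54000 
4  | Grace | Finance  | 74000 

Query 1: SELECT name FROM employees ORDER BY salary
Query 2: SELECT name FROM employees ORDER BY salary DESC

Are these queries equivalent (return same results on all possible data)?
No, not equivalent

Query 1 returns: [('Dave',), ('Peggy',), ('Oscar',), ('Grace',)]
Query 2 returns: [('Grace',), ('Oscar',), ('Peggy',), ('Dave',)]

Reason: ASC vs DESC gives opposite ordering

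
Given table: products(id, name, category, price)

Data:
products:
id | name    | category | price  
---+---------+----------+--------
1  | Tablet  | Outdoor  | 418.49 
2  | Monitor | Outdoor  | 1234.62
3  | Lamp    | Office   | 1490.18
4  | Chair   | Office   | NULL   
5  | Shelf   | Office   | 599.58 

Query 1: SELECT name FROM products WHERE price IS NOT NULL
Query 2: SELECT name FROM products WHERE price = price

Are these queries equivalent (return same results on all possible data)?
Yes, equivalent

Both queries return: [('Lamp',), ('Monitor',), ('Shelf',), ('Tablet',)]

Reason: IS NOT NULL vs self-equality (both exclude NULLs)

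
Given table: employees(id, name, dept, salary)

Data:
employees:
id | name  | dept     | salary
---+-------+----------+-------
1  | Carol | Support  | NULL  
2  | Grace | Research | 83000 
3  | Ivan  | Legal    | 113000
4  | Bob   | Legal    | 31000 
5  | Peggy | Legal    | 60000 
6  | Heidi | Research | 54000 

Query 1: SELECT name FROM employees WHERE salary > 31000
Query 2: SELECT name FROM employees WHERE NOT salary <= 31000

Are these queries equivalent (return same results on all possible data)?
Yes, equivalent

Both queries return: [('Grace',), ('Heidi',), ('Ivan',), ('Peggy',)]

Reason: Both filter salary > 31000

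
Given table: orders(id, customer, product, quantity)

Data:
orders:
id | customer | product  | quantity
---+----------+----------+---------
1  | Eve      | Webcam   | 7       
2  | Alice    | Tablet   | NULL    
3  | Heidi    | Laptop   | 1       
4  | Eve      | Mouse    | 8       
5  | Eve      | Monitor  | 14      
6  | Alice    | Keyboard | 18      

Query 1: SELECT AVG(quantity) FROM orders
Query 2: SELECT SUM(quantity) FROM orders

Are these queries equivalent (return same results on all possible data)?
No, not equivalent

Query 1 returns: [(9.6,)]
Query 2 returns: [(48,)]

Reason: AVG vs SUM give different aggregate values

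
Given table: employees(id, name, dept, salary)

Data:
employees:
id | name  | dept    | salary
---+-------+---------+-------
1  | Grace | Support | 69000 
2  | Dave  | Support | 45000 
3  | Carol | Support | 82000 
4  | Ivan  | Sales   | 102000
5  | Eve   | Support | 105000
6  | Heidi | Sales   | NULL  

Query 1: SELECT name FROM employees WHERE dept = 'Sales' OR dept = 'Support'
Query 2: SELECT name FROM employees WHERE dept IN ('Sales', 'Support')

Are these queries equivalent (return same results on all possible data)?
Yes, equivalent

Both queries return: [('Carol',), ('Dave',), ('Eve',), ('Grace',), ('Heidi',), ('Ivan',)]

Reason: OR vs IN are equivalent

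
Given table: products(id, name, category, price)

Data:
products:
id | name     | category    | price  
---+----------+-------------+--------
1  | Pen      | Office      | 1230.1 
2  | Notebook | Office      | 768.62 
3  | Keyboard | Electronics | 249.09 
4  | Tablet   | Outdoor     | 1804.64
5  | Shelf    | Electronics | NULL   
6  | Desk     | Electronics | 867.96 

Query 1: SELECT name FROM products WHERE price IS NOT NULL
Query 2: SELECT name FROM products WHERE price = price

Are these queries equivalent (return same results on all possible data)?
Yes, equivalent

Both queries return: [('Desk',), ('Keyboard',), ('Notebook',), ('Pen',), ('Tablet',)]

Reason: IS NOT NULL vs self-equality (both exclude NULLs)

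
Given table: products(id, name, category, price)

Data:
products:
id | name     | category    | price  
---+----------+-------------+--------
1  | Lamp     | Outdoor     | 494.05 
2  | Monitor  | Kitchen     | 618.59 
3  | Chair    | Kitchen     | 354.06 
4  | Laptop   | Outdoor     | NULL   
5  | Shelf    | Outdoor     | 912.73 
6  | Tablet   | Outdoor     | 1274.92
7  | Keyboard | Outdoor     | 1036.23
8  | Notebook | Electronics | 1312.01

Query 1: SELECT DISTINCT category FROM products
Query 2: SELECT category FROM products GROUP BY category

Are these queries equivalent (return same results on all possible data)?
Yes, equivalent

Both queries return: [('Electronics',), ('Kitchen',), ('Outdoor',)]

Reason: Both get unique categorys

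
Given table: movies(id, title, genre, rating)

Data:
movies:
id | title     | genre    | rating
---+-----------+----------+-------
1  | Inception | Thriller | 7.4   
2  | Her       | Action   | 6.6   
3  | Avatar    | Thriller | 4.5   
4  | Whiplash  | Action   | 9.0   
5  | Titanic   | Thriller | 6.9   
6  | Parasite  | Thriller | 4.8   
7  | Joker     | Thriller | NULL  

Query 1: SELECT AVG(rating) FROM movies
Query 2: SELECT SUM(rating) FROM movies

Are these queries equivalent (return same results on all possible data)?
No, not equivalent

Query 1 returns: [(6.533333333333334,)]
Query 2 returns: [(39.2,)]

Reason: AVG vs SUM give different aggregate values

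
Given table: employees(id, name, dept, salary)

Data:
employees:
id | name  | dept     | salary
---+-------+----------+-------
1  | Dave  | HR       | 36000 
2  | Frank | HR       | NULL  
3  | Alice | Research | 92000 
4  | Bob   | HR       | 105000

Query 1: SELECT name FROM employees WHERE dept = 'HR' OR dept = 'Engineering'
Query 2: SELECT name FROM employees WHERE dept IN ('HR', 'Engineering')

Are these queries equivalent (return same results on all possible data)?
Yes, equivalent

Both queries return: [('Bob',), ('Dave',), ('Frank',)]

Reason: OR vs IN are equivalent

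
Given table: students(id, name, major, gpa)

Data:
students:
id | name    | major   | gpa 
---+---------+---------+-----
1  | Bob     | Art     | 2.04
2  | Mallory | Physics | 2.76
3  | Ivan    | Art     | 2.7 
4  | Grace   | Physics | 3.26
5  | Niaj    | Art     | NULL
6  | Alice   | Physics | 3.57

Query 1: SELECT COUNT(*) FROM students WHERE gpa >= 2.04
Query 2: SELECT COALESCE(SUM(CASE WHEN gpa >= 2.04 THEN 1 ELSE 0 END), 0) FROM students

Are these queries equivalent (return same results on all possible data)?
Yes, equivalent

Both queries return: [(5,)]

Reason: COUNT with WHERE vs conditional SUM (COALESCE handles empty-table NULL)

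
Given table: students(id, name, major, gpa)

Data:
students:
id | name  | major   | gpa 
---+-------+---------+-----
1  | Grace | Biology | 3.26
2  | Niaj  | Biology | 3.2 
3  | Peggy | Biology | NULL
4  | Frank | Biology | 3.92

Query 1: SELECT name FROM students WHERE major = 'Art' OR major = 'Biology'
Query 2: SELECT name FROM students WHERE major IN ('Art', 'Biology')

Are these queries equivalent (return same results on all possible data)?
Yes, equivalent

Both queries return: [('Frank',), ('Grace',), ('Niaj',), ('Peggy',)]

Reason: OR vs IN are equivalent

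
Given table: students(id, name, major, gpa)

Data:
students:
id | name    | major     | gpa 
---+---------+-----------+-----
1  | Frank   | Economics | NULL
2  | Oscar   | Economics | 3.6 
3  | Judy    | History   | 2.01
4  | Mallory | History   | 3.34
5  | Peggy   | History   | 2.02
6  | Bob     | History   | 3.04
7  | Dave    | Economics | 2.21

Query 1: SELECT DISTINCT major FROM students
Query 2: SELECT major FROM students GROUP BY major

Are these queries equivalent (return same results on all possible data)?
Yes, equivalent

Both queries return: [('Economics',), ('History',)]

Reason: Both get unique majors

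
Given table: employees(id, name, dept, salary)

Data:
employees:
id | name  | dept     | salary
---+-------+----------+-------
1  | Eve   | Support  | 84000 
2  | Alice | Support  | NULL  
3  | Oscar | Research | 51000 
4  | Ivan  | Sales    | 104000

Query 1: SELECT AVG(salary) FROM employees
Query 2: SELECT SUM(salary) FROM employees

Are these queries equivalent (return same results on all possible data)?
No, not equivalent

Query 1 returns: [(79666.66666666667,)]
Query 2 returns: [(239000,)]

Reason: AVG vs SUM give different aggregate values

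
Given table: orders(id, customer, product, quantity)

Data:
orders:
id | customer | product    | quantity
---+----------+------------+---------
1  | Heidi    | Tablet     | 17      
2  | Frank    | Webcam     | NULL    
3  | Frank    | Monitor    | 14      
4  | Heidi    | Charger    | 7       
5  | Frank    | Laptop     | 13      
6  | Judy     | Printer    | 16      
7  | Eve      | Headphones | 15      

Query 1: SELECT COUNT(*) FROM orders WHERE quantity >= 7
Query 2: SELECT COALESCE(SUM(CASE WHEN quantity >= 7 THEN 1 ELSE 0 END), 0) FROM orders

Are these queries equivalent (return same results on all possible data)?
Yes, equivalent

Both queries return: [(6,)]

Reason: COUNT with WHERE vs conditional SUM (COALESCE handles empty-table NULL)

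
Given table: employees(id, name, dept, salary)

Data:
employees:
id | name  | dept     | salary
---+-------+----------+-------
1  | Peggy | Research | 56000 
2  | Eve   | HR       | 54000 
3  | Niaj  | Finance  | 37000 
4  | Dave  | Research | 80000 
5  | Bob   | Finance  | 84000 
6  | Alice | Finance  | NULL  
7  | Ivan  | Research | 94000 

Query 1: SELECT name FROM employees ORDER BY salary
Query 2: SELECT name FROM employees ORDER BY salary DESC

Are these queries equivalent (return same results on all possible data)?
No, not equivalent

Query 1 returns: [('Alice',), ('Niaj',), ('Eve',), ('Peggy',), ('Dave',), ('Bob',), ('Ivan',)]
Query 2 returns: [('Ivan',), ('Bob',), ('Dave',), ('Peggy',), ('Eve',), ('Niaj',), ('Alice',)]

Reason: ASC vs DESC gives opposite ordering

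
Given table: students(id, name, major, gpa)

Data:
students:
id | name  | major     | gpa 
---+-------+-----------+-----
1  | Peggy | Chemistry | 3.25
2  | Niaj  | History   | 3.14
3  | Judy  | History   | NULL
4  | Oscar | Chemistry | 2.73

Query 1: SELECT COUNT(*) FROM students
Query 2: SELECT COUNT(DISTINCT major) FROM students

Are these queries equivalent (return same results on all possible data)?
No, not equivalent

Query 1 returns: [(4,)]
Query 2 returns: [(2,)]

Reason: COUNT(*) counts rows, COUNT(DISTINCT major) counts unique majors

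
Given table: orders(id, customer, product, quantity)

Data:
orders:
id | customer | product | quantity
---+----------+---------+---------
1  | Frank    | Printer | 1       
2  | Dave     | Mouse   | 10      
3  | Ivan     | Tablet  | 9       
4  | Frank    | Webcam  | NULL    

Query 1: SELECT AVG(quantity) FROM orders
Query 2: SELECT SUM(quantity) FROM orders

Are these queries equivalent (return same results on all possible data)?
No, not equivalent

Query 1 returns: [(6.666666666666667,)]
Query 2 returns: [(20,)]

Reason: AVG vs SUM give different aggregate values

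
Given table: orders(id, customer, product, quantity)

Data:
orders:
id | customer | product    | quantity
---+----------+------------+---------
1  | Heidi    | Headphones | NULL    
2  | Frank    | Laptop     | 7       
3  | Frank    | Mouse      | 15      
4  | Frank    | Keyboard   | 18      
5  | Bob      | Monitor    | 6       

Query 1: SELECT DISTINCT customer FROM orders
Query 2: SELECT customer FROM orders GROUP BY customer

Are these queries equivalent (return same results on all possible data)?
Yes, equivalent

Both queries return: [('Bob',), ('Frank',), ('Heidi',)]

Reason: Both get unique customers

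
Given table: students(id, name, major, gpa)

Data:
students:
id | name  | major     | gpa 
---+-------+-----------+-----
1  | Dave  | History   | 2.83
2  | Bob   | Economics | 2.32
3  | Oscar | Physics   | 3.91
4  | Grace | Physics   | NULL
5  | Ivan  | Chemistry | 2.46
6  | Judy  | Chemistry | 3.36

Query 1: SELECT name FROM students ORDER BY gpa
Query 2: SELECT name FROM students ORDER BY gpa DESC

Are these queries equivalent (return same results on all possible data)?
No, not equivalent

Query 1 returns: [('Grace',), ('Bob',), ('Ivan',), ('Dave',), ('Judy',), ('Oscar',)]
Query 2 returns: [('Oscar',), ('Judy',), ('Dave',), ('Ivan',), ('Bob',), ('Grace',)]

Reason: ASC vs DESC gives opposite ordering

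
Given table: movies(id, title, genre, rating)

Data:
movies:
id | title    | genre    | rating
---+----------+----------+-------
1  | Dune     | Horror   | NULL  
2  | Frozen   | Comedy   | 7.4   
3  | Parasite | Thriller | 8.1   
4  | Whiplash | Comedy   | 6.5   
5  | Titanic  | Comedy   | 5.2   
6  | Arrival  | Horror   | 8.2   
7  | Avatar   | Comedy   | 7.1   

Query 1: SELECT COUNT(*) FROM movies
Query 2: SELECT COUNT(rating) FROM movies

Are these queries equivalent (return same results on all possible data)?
No, not equivalent

Query 1 returns: [(7,)]
Query 2 returns: [(6,)]

Reason: COUNT(*) includes NULLs, COUNT(column) excludes them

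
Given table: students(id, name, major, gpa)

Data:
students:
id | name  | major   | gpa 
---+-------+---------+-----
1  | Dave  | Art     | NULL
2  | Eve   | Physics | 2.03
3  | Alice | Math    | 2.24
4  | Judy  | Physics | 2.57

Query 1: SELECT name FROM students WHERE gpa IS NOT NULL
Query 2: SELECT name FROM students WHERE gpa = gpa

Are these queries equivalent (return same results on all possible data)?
Yes, equivalent

Both queries return: [('Alice',), ('Eve',), ('Judy',)]

Reason: IS NOT NULL vs self-equality (both exclude NULLs)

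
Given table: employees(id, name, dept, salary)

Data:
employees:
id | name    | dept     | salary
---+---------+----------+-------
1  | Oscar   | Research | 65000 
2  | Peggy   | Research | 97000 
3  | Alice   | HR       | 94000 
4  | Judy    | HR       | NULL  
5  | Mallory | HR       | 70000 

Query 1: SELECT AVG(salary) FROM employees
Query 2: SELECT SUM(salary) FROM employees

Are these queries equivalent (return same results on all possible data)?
No, not equivalent

Query 1 returns: [(81500.0,)]
Query 2 returns: [(326000,)]

Reason: AVG vs SUM give different aggregate values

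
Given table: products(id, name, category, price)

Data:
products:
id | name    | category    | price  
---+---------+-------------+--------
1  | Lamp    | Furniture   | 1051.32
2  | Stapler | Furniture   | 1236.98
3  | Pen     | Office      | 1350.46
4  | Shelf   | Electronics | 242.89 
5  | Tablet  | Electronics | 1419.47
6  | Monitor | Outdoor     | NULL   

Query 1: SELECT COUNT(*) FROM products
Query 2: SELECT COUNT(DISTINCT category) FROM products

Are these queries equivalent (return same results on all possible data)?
No, not equivalent

Query 1 returns: [(6,)]
Query 2 returns: [(4,)]

Reason: COUNT(*) counts rows, COUNT(DISTINCT category) counts unique categorys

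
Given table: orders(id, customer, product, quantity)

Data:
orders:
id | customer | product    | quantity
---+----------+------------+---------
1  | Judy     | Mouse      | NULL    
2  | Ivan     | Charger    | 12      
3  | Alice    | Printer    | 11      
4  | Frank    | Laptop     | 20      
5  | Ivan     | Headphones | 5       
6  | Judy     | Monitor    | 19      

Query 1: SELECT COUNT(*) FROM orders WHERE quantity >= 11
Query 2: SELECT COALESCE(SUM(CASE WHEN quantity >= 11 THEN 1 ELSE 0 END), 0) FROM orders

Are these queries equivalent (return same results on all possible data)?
Yes, equivalent

Both queries return: [(4,)]

Reason: COUNT with WHERE vs conditional SUM (COALESCE handles empty-table NULL)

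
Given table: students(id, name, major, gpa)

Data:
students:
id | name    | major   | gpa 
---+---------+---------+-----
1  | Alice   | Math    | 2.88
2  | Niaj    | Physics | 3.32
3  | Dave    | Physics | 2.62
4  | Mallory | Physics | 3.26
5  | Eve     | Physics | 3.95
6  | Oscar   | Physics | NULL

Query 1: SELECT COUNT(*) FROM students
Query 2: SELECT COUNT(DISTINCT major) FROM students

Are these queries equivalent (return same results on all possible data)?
No, not equivalent

Query 1 returns: [(6,)]
Query 2 returns: [(2,)]

Reason: COUNT(*) counts rows, COUNT(DISTINCT major) counts unique majors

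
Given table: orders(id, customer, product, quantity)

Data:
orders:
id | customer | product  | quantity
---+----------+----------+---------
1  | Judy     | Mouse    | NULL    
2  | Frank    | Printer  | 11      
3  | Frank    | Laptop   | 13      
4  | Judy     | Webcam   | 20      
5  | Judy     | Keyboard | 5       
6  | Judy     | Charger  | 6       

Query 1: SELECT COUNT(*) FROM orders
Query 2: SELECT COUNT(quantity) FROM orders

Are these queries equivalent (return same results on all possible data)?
No, not equivalent

Query 1 returns: [(6,)]
Query 2 returns: [(5,)]

Reason: COUNT(*) includes NULLs, COUNT(column) excludes them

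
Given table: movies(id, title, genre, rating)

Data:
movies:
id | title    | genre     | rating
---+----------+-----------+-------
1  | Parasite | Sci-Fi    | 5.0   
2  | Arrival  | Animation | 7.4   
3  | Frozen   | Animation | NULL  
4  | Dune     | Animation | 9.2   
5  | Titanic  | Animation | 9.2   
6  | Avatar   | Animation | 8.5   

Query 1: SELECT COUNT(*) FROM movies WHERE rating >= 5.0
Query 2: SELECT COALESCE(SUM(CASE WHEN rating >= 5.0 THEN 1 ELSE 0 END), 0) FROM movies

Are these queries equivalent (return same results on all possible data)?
Yes, equivalent

Both queries return: [(5,)]

Reason: COUNT with WHERE vs conditional SUM (COALESCE handles empty-table NULL)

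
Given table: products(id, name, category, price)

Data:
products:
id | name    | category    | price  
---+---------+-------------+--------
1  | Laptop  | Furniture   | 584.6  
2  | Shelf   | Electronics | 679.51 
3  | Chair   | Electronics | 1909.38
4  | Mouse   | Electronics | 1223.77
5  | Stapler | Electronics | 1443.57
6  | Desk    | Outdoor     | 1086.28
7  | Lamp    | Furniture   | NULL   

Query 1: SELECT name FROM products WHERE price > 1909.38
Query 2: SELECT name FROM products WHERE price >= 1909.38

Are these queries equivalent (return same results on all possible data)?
No, not equivalent

Query 1 returns: []
Query 2 returns: [('Chair',)]

Reason: > vs >= gives different results when price = 1909.38 exists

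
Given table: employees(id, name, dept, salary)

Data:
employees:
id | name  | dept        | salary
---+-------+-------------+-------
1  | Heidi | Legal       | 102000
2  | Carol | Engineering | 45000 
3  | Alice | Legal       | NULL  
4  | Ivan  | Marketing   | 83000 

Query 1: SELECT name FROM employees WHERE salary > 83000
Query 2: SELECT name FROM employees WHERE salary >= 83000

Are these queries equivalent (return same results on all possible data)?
No, not equivalent

Query 1 returns: [('Heidi',)]
Query 2 returns: [('Heidi',), ('Ivan',)]

Reason: > vs >= gives different results when salary = 83000 exists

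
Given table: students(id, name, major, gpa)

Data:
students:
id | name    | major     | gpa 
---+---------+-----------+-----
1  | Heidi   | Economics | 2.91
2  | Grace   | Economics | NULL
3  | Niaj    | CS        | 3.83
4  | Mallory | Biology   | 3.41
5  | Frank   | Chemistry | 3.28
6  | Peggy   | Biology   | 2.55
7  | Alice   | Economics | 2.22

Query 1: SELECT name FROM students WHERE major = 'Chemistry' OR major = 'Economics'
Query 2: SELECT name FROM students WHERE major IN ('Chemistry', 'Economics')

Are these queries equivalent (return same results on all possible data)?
Yes, equivalent

Both queries return: [('Alice',), ('Frank',), ('Grace',), ('Heidi',)]

Reason: OR vs IN are equivalent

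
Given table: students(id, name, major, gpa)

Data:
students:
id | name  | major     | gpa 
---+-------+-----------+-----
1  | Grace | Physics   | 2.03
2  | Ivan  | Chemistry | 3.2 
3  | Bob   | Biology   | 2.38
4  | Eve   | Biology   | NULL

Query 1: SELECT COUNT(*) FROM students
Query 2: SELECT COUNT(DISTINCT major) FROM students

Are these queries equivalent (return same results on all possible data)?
No, not equivalent

Query 1 returns: [(4,)]
Query 2 returns: [(3,)]

Reason: COUNT(*) counts rows, COUNT(DISTINCT major) counts unique majors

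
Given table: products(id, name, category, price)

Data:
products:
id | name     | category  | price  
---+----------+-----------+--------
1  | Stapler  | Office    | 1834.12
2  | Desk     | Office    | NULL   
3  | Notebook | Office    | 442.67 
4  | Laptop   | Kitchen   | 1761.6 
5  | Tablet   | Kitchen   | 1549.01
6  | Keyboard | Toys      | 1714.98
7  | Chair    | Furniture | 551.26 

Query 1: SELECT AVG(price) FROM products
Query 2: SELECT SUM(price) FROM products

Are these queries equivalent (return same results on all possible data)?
No, not equivalent

Query 1 returns: [(1308.9399999999998,)]
Query 2 returns: [(7853.639999999999,)]

Reason: AVG vs SUM give different aggregate values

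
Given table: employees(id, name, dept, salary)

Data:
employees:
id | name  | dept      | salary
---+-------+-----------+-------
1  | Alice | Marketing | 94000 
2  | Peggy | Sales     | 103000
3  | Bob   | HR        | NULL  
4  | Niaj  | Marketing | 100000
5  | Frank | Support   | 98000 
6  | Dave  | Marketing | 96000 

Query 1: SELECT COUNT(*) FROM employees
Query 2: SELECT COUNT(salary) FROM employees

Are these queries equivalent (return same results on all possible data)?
No, not equivalent

Query 1 returns: [(6,)]
Query 2 returns: [(5,)]

Reason: COUNT(*) includes NULLs, COUNT(column) excludes them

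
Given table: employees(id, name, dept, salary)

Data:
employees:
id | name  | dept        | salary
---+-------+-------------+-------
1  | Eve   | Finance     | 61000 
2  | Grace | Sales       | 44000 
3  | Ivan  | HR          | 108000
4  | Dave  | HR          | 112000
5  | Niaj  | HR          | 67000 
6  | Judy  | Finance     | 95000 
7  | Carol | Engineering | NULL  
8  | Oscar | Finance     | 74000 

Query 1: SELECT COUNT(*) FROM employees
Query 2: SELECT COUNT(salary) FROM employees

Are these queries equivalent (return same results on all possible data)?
No, not equivalent

Query 1 returns: [(8,)]
Query 2 returns: [(7,)]

Reason: COUNT(*) includes NULLs, COUNT(column) excludes them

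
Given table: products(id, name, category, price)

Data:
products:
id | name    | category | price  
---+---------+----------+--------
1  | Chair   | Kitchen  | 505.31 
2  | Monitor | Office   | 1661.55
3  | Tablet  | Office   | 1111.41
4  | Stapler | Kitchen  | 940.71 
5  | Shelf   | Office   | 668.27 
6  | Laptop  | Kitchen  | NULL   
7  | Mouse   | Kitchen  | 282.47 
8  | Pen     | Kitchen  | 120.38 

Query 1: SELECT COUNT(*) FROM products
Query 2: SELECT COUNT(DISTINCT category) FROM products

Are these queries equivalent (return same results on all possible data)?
No, not equivalent

Query 1 returns: [(8,)]
Query 2 returns: [(2,)]

Reason: COUNT(*) counts rows, COUNT(DISTINCT category) counts unique categorys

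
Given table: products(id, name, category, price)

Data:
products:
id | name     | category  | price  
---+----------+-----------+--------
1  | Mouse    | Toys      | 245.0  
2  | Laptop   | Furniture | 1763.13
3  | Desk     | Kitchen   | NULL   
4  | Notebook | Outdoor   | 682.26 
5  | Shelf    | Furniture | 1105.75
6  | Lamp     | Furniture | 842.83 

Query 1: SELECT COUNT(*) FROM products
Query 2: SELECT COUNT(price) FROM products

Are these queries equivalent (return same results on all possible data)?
No, not equivalent

Query 1 returns: [(6,)]
Query 2 returns: [(5,)]

Reason: COUNT(*) includes NULLs, COUNT(column) excludes them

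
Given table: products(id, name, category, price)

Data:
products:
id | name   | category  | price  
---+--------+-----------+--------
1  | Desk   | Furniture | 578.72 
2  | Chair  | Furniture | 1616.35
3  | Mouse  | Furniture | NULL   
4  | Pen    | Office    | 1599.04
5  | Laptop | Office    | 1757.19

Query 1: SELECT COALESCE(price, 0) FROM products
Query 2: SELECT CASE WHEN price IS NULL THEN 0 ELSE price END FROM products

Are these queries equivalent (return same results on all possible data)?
Yes, equivalent

Both queries return: [(0,), (578.72,), (1599.04,), (1616.35,), (1757.19,)]

Reason: COALESCE vs CASE for NULL handling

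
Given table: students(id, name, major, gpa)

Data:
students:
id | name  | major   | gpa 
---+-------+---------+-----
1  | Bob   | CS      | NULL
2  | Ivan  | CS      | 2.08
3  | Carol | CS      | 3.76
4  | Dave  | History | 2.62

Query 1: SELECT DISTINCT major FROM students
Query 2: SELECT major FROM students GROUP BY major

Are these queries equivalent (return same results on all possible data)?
Yes, equivalent

Both queries return: [('CS',), ('History',)]

Reason: Both get unique majors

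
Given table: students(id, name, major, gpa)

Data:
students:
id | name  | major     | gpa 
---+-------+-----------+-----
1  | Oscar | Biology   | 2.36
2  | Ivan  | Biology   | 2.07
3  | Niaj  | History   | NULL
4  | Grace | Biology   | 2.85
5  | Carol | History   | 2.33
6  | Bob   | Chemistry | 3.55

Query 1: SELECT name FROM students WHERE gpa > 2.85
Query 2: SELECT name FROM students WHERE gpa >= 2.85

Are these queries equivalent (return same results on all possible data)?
No, not equivalent

Query 1 returns: [('Bob',)]
Query 2 returns: [('Grace',), ('Bob',)]

Reason: > vs >= gives different results when gpa = 2.85 exists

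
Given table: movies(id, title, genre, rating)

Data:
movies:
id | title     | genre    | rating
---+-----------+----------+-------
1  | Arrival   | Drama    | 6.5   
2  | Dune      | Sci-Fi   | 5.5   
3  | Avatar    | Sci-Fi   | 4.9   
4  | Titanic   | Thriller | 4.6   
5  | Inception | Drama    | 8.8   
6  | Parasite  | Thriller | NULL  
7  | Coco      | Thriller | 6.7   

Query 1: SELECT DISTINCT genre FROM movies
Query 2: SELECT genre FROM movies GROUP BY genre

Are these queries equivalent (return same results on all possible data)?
Yes, equivalent

Both queries return: [('Drama',), ('Sci-Fi',), ('Thriller',)]

Reason: Both get unique genres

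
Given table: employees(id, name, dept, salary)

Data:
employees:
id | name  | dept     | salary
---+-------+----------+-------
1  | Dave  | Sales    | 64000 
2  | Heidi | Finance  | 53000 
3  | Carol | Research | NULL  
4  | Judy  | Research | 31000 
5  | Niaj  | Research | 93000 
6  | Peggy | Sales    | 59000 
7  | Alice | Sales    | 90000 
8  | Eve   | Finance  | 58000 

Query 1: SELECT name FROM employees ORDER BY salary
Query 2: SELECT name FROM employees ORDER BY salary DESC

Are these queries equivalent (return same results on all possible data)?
No, not equivalent

Query 1 returns: [('Carol',), ('Judy',), ('Heidi',), ('Eve',), ('Peggy',), ('Dave',), ('Alice',), ('Niaj',)]
Query 2 returns: [('Niaj',), ('Alice',), ('Dave',), ('Peggy',), ('Eve',), ('Heidi',), ('Judy',), ('Carol',)]

Reason: ASC vs DESC gives opposite ordering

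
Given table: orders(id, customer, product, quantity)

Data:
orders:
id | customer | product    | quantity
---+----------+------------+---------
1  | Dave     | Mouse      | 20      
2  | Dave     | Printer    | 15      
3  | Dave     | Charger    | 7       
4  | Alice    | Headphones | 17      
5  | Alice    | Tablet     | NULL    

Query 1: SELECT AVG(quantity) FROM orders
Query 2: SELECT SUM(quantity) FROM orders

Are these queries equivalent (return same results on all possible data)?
No, not equivalent

Query 1 returns: [(14.75,)]
Query 2 returns: [(59,)]

Reason: AVG vs SUM give different aggregate values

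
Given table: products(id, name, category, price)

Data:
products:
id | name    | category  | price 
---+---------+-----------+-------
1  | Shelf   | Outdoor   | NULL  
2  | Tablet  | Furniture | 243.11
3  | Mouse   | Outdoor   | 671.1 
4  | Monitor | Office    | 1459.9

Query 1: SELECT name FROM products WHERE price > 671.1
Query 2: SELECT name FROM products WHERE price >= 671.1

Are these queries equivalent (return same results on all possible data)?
No, not equivalent

Query 1 returns: [('Monitor',)]
Query 2 returns: [('Mouse',), ('Monitor',)]

Reason: > vs >= gives different results when price = 671.1 exists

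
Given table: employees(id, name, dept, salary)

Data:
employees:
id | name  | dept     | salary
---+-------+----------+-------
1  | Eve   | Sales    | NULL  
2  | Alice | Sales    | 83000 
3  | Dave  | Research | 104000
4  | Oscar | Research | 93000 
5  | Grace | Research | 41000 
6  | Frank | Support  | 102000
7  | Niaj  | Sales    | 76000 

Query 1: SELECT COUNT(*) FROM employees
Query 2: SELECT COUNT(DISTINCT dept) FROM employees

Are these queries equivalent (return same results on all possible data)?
No, not equivalent

Query 1 returns: [(7,)]
Query 2 returns: [(3,)]

Reason: COUNT(*) counts rows, COUNT(DISTINCT dept) counts unique depts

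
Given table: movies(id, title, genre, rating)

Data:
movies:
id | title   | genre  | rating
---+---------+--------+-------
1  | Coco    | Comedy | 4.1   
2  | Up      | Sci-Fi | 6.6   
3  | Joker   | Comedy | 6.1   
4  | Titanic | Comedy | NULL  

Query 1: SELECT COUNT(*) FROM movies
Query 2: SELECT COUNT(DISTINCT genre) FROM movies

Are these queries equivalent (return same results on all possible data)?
No, not equivalent

Query 1 returns: [(4,)]
Query 2 returns: [(2,)]

Reason: COUNT(*) counts rows, COUNT(DISTINCT genre) counts unique genres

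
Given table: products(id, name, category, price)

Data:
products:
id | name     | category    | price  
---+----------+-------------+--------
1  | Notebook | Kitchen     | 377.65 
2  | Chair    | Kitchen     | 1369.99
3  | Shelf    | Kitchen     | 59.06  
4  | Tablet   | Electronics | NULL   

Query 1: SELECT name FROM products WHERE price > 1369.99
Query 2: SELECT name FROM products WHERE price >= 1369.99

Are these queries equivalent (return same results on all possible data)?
No, not equivalent

Query 1 returns: []
Query 2 returns: [('Chair',)]

Reason: > vs >= gives different results when price = 1369.99 exists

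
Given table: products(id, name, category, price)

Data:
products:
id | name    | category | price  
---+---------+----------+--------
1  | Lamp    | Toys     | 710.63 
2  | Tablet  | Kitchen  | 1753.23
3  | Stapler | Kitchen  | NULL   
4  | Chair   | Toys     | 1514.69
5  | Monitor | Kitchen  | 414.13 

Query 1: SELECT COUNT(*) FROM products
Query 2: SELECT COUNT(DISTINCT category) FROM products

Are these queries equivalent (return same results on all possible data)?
No, not equivalent

Query 1 returns: [(5,)]
Query 2 returns: [(2,)]

Reason: COUNT(*) counts rows, COUNT(DISTINCT category) counts unique categorys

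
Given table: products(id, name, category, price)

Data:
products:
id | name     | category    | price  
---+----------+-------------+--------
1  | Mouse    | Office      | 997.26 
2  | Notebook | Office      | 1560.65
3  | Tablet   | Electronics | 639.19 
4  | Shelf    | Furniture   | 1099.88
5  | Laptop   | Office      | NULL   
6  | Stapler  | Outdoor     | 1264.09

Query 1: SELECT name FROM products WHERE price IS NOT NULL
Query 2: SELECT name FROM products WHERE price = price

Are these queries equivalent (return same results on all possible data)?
Yes, equivalent

Both queries return: [('Mouse',), ('Notebook',), ('Shelf',), ('Stapler',), ('Tablet',)]

Reason: IS NOT NULL vs self-equality (both exclude NULLs)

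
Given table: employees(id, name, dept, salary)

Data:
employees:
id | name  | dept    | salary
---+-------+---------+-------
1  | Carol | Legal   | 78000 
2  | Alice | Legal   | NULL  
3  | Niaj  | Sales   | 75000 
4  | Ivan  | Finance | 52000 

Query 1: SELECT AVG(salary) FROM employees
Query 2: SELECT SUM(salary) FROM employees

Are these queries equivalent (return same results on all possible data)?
No, not equivalent

Query 1 returns: [(68333.33333333333,)]
Query 2 returns: [(205000,)]

Reason: AVG vs SUM give different aggregate values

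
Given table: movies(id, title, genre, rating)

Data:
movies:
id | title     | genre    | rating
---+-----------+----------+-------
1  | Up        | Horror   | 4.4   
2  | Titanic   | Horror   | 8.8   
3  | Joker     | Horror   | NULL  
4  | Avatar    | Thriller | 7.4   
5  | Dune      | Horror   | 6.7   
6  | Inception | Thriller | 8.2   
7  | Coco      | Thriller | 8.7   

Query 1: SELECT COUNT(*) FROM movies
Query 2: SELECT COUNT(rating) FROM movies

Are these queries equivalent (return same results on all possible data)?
No, not equivalent

Query 1 returns: [(7,)]
Query 2 returns: [(6,)]

Reason: COUNT(*) includes NULLs, COUNT(column) excludes them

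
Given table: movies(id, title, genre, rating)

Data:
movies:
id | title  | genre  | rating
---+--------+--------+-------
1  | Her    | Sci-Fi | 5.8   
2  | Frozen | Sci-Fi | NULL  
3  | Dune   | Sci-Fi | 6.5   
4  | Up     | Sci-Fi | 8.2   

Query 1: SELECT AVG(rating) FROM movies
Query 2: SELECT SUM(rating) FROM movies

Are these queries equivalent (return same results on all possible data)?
No, not equivalent

Query 1 returns: [(6.833333333333333,)]
Query 2 returns: [(20.5,)]

Reason: AVG vs SUM give different aggregate values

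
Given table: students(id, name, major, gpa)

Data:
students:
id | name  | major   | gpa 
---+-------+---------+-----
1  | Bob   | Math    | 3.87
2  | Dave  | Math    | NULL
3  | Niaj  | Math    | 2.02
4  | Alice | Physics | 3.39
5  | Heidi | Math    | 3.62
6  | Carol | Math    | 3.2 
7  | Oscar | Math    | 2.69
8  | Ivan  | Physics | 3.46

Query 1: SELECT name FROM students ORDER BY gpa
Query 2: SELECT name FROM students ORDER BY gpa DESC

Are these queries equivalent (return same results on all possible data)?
No, not equivalent

Query 1 returns: [('Dave',), ('Niaj',), ('Oscar',), ('Carol',), ('Alice',), ('Ivan',), ('Heidi',), ('Bob',)]
Query 2 returns: [('Bob',), ('Heidi',), ('Ivan',), ('Alice',), ('Carol',), ('Oscar',), ('Niaj',), ('Dave',)]

Reason: ASC vs DESC gives opposite ordering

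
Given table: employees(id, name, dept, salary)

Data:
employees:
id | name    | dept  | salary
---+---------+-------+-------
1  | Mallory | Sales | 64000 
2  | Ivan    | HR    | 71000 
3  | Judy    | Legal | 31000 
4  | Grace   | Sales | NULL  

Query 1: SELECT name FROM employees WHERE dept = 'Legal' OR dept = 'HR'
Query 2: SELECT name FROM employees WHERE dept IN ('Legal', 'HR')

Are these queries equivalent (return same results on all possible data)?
Yes, equivalent

Both queries return: [('Ivan',), ('Judy',)]

Reason: OR vs IN are equivalent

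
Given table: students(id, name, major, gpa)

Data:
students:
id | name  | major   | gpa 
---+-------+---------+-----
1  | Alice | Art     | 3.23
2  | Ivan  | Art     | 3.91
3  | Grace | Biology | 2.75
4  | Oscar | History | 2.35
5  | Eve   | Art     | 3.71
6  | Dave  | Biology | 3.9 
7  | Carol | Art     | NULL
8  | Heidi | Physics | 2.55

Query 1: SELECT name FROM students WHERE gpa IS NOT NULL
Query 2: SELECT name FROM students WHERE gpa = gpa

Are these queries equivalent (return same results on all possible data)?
Yes, equivalent

Both queries return: [('Alice',), ('Dave',), ('Eve',), ('Grace',), ('Heidi',), ('Ivan',), ('Oscar',)]

Reason: IS NOT NULL vs self-equality (both exclude NULLs)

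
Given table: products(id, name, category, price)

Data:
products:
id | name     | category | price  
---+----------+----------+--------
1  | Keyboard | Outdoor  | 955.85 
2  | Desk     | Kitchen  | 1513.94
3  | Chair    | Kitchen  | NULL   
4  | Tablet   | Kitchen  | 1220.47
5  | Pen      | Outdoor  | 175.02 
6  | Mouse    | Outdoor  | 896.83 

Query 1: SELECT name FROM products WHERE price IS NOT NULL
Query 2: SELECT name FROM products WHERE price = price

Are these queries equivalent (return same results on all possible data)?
Yes, equivalent

Both queries return: [('Desk',), ('Keyboard',), ('Mouse',), ('Pen',), ('Tablet',)]

Reason: IS NOT NULL vs self-equality (both exclude NULLs)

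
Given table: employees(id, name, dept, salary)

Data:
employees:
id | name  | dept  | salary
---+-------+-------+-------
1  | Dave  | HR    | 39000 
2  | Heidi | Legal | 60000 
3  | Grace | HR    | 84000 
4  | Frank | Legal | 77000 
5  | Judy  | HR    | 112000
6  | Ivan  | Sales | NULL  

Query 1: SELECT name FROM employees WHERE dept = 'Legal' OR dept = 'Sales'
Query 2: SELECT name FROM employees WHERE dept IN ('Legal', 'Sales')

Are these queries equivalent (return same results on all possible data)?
Yes, equivalent

Both queries return: [('Frank',), ('Heidi',), ('Ivan',)]

Reason: OR vs IN are equivalent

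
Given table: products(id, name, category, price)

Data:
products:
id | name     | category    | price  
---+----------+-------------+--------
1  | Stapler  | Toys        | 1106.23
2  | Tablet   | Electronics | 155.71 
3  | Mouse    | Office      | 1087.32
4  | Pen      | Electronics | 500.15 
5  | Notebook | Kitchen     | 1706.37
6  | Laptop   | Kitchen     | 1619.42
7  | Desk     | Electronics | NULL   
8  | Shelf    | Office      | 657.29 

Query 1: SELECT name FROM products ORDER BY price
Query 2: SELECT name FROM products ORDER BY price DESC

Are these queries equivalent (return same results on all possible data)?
No, not equivalent

Query 1 returns: [('Desk',), ('Tablet',), ('Pen',), ('Shelf',), ('Mouse',), ('Stapler',), ('Laptop',), ('Notebook',)]
Query 2 returns: [('Notebook',), ('Laptop',), ('Stapler',), ('Mouse',), ('Shelf',), ('Pen',), ('Tablet',), ('Desk',)]

Reason: ASC vs DESC gives opposite ordering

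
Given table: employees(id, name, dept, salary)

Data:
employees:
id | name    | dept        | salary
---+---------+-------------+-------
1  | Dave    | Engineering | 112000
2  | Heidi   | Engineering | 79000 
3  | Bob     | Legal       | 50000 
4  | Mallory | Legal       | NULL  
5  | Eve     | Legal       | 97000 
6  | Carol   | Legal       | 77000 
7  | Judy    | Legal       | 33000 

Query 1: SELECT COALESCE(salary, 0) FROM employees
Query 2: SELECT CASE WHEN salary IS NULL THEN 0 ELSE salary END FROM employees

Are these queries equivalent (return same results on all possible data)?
Yes, equivalent

Both queries return: [(0,), (33000,), (50000,), (77000,), (79000,), (97000,), (112000,)]

Reason: COALESCE vs CASE for NULL handling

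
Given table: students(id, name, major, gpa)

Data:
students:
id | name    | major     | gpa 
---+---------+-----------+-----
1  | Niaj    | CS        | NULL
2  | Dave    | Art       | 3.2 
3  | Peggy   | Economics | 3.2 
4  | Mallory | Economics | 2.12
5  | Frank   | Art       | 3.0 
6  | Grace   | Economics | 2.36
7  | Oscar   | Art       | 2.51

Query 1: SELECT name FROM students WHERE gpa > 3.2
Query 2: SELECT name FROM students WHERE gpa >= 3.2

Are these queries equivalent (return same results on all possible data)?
No, not equivalent

Query 1 returns: []
Query 2 returns: [('Dave',), ('Peggy',)]

Reason: > vs >= gives different results when gpa = 3.2 exists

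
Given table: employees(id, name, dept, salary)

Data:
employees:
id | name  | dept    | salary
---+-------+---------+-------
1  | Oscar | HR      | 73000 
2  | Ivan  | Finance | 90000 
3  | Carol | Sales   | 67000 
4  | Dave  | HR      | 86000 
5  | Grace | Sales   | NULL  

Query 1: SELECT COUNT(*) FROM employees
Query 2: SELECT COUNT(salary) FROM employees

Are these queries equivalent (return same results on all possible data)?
No, not equivalent

Query 1 returns: [(5,)]
Query 2 returns: [(4,)]

Reason: COUNT(*) includes NULLs, COUNT(column) excludes them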